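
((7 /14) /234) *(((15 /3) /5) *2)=1 /234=0.00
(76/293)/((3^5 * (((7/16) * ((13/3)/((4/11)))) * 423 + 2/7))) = 34048/70352799885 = 0.00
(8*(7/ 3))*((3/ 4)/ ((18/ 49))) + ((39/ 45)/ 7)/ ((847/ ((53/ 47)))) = 477909112/ 12539835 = 38.11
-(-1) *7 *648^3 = 1904684544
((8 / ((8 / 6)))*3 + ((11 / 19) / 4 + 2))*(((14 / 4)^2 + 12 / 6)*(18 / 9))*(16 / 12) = 1531 / 2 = 765.50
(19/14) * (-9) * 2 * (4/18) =-38/7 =-5.43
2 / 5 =0.40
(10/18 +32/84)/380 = 59/23940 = 0.00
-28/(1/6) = -168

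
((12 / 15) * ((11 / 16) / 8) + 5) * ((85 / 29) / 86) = 13787 / 79808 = 0.17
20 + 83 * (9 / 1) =767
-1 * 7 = -7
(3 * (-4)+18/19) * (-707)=7814.21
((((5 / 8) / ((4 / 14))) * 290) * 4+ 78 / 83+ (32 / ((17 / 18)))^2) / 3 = 176853925 / 143922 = 1228.82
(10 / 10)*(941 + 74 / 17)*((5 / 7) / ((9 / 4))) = 107140 / 357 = 300.11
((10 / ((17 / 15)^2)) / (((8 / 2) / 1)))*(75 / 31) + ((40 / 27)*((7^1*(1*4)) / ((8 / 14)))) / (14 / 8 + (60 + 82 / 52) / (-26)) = -11394188515 / 101111274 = -112.69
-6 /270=-1 /45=-0.02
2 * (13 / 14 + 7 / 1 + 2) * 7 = 139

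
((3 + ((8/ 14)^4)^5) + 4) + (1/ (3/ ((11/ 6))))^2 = 190624080426762469813/ 25852694280426288324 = 7.37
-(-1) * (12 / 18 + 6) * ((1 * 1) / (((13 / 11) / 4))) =880 / 39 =22.56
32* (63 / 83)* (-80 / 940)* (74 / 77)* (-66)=511488 / 3901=131.12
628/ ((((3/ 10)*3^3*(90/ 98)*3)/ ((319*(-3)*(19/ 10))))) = -51168.48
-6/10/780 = -1/1300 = -0.00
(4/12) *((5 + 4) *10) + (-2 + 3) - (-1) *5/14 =31.36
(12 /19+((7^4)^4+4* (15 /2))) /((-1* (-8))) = 631425680823001 /152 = 4154116321203.95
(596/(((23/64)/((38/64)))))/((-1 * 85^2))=-22648/166175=-0.14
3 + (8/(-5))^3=-137/125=-1.10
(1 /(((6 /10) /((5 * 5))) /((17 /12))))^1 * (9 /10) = 425 /8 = 53.12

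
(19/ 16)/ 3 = 19/ 48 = 0.40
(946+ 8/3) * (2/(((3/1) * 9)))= 5692/81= 70.27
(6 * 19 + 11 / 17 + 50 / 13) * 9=1066.44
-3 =-3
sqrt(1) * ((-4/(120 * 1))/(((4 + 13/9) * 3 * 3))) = -1/1470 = -0.00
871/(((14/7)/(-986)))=-429403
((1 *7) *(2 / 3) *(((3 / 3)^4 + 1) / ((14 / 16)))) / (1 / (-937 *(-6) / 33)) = 59968 / 33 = 1817.21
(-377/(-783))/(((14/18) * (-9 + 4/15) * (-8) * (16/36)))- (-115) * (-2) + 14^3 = 73771401/29344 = 2514.02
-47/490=-0.10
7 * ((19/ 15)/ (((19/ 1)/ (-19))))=-133/ 15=-8.87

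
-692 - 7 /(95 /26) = -65922 /95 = -693.92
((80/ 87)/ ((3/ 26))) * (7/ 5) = 2912/ 261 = 11.16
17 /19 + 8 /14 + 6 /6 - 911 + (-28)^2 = -16563 /133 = -124.53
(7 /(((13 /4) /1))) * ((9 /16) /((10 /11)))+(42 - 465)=-219267 /520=-421.67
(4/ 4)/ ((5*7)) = 1/ 35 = 0.03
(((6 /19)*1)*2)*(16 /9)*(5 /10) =32 /57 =0.56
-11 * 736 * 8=-64768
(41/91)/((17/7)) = 41/221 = 0.19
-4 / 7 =-0.57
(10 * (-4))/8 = -5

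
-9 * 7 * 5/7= -45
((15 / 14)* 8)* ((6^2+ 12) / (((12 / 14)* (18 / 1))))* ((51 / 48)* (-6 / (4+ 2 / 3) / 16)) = -255 / 112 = -2.28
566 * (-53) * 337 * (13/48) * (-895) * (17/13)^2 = 1307413858265/312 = 4190429032.90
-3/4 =-0.75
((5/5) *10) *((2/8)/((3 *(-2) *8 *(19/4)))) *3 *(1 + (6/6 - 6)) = 5/38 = 0.13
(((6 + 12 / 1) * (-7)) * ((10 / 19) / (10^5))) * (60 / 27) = -7 / 4750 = -0.00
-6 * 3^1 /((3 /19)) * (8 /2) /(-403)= 456 /403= 1.13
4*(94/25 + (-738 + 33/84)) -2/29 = -14897447/5075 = -2935.46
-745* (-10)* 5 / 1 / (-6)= -18625 / 3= -6208.33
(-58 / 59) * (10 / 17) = -580 / 1003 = -0.58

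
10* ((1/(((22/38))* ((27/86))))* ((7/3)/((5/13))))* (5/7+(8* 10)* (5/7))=212420/11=19310.91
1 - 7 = -6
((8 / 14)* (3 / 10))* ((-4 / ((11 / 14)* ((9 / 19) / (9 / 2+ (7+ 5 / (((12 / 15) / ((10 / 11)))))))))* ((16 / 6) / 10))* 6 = -153216 / 3025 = -50.65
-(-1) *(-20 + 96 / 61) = -1124 / 61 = -18.43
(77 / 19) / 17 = 77 / 323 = 0.24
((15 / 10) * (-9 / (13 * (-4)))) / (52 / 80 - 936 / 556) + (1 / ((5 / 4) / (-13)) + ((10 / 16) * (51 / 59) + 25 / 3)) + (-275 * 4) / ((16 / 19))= -345882947993 / 264430920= -1308.03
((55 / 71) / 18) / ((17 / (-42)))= -385 / 3621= -0.11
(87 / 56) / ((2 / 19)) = 1653 / 112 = 14.76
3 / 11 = 0.27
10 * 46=460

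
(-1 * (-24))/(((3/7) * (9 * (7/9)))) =8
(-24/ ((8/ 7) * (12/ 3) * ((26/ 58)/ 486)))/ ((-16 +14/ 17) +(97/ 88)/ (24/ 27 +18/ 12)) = 793308978/ 2050945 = 386.80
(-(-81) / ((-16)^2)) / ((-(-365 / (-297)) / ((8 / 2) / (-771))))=8019 / 6003520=0.00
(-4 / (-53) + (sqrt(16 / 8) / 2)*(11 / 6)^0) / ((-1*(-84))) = 1 / 1113 + sqrt(2) / 168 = 0.01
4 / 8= 1 / 2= 0.50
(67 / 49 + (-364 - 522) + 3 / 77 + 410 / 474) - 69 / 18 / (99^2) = -201170348807 / 227638026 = -883.73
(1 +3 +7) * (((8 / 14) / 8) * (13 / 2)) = 143 / 28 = 5.11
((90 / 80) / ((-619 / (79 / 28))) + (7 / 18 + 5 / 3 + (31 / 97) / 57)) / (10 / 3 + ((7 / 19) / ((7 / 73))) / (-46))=108758887877 / 171906471408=0.63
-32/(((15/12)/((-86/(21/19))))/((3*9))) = 1882368/35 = 53781.94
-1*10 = -10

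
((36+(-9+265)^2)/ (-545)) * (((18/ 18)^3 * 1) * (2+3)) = -65572/ 109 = -601.58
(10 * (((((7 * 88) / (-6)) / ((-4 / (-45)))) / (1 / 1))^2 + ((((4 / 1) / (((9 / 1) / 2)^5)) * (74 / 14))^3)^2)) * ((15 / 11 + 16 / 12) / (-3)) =-5921305909006604195258170046519114899257290 / 493740460612170201598069351394780451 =-11992750.00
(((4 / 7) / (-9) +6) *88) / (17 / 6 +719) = 0.72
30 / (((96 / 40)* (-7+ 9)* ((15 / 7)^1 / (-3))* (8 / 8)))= -35 / 4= -8.75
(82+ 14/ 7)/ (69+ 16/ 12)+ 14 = 3206/ 211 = 15.19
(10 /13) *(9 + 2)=110 /13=8.46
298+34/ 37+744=38588/ 37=1042.92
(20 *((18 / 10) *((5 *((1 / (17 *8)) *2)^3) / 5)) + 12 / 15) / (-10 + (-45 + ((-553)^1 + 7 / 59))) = -18554143 / 14096379600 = -0.00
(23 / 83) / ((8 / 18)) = 207 / 332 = 0.62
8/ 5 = 1.60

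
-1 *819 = -819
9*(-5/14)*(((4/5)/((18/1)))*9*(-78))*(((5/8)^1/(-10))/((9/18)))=-12.54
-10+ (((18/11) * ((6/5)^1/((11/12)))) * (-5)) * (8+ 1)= -12874/121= -106.40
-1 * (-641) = 641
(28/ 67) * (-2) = -56/ 67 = -0.84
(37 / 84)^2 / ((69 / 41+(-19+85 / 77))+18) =0.11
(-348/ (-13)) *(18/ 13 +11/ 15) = 47908/ 845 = 56.70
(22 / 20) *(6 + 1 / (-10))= 649 / 100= 6.49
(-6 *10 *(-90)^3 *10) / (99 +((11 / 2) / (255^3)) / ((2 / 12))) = 1208782237500000 / 273592693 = 4418181.73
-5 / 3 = -1.67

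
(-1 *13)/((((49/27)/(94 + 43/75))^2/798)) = -6039390927258/214375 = -28172085.96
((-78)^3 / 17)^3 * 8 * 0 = 0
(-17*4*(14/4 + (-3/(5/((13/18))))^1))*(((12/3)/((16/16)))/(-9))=12512/135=92.68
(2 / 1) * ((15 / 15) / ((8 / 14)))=7 / 2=3.50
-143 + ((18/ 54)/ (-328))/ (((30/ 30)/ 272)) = -17623/ 123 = -143.28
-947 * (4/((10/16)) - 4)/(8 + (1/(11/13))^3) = -15125484/64225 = -235.51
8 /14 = 4 /7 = 0.57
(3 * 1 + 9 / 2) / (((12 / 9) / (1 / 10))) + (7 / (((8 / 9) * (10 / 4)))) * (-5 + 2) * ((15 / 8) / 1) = -549 / 32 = -17.16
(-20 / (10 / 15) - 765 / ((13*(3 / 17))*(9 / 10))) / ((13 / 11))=-171820 / 507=-338.90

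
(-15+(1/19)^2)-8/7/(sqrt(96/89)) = -5414/361-sqrt(534)/21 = -16.10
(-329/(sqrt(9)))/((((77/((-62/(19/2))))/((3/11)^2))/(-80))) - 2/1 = -1449298/25289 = -57.31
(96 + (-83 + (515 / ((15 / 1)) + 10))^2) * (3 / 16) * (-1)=-895 / 3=-298.33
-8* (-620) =4960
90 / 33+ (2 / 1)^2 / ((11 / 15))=90 / 11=8.18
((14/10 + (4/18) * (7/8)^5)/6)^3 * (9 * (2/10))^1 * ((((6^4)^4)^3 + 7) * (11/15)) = 476146294786761432718765500000000000.00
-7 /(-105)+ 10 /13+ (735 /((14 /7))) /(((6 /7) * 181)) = 452437 /141180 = 3.20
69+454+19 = 542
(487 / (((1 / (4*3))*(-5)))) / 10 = -2922 / 25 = -116.88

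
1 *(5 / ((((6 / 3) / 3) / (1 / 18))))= 5 / 12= 0.42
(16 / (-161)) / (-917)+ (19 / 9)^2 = 53298253 / 11958597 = 4.46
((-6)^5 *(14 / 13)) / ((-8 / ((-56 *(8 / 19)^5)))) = -24970788864 / 32189287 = -775.75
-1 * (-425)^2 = -180625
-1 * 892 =-892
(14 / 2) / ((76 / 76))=7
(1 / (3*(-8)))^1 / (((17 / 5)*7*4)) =-5 / 11424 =-0.00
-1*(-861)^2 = -741321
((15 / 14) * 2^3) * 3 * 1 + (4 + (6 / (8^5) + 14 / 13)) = 45908241 / 1490944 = 30.79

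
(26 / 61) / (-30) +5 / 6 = 1499 / 1830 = 0.82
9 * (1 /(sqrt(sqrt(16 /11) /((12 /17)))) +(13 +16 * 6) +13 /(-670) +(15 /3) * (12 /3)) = 9 * 11^(1 /4) * sqrt(51) /17 +777753 /670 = 1167.71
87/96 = 29/32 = 0.91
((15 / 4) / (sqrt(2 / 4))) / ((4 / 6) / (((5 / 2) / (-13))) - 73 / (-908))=-51075*sqrt(2) / 46121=-1.57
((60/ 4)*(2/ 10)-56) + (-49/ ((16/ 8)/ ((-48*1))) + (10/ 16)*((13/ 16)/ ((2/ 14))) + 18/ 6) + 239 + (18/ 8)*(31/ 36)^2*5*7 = 1643845/ 1152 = 1426.95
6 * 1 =6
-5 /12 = -0.42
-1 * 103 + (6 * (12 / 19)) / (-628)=-307267 / 2983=-103.01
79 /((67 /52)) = 4108 /67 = 61.31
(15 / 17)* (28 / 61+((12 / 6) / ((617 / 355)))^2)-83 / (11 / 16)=-517427977024 / 4342519423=-119.15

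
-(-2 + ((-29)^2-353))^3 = -114791256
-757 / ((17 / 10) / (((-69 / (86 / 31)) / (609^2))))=2698705 / 90371337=0.03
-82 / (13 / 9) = -738 / 13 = -56.77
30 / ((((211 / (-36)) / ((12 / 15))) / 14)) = -12096 / 211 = -57.33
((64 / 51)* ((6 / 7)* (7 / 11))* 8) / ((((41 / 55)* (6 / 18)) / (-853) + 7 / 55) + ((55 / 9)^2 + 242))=353756160 / 18054480233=0.02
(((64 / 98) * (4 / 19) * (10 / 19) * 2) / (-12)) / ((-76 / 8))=1280 / 1008273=0.00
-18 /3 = -6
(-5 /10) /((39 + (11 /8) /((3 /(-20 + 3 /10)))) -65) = 120 /8407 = 0.01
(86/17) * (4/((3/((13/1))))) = 87.69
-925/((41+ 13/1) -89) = 185/7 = 26.43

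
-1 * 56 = -56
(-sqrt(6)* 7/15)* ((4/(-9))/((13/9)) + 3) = -49* sqrt(6)/39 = -3.08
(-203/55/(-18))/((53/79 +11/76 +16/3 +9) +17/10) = 609406/50074761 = 0.01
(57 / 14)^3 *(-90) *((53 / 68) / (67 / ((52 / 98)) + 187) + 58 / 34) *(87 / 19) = -47514.99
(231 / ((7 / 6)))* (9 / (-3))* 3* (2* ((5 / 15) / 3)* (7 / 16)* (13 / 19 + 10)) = -140679 / 76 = -1851.04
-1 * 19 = -19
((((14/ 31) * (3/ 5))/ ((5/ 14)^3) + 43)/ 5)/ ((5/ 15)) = 2845119/ 96875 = 29.37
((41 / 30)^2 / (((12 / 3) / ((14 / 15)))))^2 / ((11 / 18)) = 138462289 / 445500000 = 0.31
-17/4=-4.25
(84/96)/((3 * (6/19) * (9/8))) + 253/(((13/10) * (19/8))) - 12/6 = 3231703/40014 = 80.76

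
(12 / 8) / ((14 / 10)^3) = 0.55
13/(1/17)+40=261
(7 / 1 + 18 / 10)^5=52773.19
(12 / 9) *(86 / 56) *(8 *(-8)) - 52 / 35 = -1988 / 15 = -132.53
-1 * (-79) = 79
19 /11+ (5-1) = 63 /11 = 5.73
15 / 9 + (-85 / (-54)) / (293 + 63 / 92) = 1.67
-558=-558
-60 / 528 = -5 / 44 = -0.11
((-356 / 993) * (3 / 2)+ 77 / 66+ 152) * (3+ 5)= 1212484 / 993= 1221.03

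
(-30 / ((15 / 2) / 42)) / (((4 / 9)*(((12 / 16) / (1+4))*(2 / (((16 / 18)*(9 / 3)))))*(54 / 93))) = -17360 / 3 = -5786.67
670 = 670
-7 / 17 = -0.41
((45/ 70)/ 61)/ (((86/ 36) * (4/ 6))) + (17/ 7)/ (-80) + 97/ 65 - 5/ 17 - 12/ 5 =-1.23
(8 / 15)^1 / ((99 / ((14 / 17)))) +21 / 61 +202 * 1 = 311605867 / 1539945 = 202.35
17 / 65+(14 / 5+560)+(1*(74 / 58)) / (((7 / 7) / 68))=649.82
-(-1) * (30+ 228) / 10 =129 / 5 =25.80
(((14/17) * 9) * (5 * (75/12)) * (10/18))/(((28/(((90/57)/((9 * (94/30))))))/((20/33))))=78125/500973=0.16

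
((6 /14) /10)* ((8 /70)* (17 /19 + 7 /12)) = 0.01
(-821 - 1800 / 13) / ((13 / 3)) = -37419 / 169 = -221.41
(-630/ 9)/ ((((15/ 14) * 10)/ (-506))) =49588/ 15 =3305.87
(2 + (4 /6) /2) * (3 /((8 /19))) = 133 /8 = 16.62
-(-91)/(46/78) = 3549/23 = 154.30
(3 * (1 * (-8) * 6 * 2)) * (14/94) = -2016/47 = -42.89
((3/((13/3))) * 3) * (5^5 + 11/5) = 422172/65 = 6494.95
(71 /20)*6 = 213 /10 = 21.30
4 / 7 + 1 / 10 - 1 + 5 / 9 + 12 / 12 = 773 / 630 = 1.23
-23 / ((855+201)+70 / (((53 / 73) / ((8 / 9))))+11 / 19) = -208449 / 10352495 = -0.02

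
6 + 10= 16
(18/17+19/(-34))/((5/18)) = 1.80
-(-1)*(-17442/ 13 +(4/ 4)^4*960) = -4962/ 13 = -381.69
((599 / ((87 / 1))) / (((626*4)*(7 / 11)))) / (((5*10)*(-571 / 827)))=-5449103 / 43536922800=-0.00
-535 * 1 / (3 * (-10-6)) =535 / 48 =11.15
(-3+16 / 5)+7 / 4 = 39 / 20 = 1.95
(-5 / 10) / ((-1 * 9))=0.06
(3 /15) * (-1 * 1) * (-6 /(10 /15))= 9 /5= 1.80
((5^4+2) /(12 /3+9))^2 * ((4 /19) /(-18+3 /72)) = -1986336 /72839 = -27.27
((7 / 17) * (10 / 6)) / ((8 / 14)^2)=1715 / 816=2.10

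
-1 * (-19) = 19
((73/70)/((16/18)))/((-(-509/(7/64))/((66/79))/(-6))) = -65043/51470080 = -0.00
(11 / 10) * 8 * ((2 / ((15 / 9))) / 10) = 132 / 125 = 1.06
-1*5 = -5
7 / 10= 0.70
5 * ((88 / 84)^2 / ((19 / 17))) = 41140 / 8379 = 4.91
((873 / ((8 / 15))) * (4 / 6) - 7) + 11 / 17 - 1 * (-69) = 78465 / 68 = 1153.90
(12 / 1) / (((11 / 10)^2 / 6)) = 7200 / 121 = 59.50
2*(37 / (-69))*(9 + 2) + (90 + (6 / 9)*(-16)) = 4660 / 69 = 67.54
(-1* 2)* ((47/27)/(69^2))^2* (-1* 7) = 30926/16524331209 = 0.00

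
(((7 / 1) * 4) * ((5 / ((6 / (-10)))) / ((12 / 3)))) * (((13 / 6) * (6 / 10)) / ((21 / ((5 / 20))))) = -65 / 72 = -0.90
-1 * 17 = -17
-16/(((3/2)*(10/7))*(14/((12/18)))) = -16/45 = -0.36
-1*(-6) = 6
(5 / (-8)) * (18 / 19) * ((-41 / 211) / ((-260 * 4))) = -369 / 3335488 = -0.00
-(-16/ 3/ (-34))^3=-512/ 132651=-0.00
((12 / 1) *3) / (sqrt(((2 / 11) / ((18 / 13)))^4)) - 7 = 351653 / 169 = 2080.79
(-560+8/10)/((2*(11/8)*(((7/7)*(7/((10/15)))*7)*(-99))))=7456/266805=0.03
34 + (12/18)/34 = 1735/51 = 34.02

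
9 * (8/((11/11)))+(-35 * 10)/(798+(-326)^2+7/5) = 72.00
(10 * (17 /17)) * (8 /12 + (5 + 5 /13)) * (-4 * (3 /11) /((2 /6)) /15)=-1888 /143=-13.20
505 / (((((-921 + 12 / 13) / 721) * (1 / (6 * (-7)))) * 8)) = 2077.60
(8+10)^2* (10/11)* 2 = 6480/11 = 589.09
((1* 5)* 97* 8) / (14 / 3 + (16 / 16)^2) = 11640 / 17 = 684.71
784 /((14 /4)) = 224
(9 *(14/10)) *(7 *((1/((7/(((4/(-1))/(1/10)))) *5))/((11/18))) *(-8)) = 72576/55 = 1319.56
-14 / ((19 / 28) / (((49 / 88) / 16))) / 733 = -2401 / 2451152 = -0.00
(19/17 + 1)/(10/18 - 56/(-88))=1782/1003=1.78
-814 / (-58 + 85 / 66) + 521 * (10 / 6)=882.69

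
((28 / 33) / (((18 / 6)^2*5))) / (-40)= -7 / 14850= -0.00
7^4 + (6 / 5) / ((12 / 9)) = 24019 / 10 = 2401.90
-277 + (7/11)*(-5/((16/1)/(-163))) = -43047/176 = -244.59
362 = 362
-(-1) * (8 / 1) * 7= 56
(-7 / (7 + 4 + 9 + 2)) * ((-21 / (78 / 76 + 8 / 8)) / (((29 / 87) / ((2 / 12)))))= 1.65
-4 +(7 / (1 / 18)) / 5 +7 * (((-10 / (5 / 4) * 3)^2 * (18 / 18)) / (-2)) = -9974 / 5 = -1994.80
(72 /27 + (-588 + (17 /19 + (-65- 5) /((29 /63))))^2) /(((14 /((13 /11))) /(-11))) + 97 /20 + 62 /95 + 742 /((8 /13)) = -32269741884253 /63756210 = -506142.73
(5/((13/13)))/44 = 5/44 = 0.11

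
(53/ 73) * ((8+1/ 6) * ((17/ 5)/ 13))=44149/ 28470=1.55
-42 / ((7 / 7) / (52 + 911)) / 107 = -378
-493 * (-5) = 2465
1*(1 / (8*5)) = 1 / 40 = 0.02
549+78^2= 6633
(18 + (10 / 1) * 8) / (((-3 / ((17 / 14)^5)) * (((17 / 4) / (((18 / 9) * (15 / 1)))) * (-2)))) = 304.38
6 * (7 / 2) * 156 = 3276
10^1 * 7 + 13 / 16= 1133 / 16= 70.81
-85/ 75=-17/ 15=-1.13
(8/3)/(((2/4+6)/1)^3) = 64/6591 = 0.01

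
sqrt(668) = 2 *sqrt(167) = 25.85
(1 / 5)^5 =1 / 3125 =0.00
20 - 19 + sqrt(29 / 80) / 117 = sqrt(145) / 2340 + 1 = 1.01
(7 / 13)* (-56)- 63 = -1211 / 13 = -93.15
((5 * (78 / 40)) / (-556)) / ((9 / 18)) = -39 / 1112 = -0.04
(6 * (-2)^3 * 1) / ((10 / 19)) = -456 / 5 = -91.20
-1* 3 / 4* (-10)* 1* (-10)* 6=-450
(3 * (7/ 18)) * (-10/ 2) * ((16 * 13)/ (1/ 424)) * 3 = -1543360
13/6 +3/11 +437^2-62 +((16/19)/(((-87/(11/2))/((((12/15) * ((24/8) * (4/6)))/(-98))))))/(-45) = 190909.44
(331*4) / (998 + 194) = 331 / 298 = 1.11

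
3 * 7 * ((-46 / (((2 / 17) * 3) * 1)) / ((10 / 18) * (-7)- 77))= 3519 / 104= 33.84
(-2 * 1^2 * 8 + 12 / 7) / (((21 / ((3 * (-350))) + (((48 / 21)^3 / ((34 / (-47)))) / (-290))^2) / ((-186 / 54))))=-633163304165000 / 215656767297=-2935.98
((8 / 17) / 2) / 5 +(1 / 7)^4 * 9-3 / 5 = -112082 / 204085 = -0.55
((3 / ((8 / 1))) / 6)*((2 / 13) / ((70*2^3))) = 1 / 58240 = 0.00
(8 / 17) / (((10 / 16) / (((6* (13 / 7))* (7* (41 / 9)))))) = 68224 / 255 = 267.55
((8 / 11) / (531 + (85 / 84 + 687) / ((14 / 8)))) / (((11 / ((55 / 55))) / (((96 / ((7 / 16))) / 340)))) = 32256 / 698608625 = 0.00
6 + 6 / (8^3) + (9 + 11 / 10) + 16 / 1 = 41103 / 1280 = 32.11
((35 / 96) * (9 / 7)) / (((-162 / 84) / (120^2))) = -3500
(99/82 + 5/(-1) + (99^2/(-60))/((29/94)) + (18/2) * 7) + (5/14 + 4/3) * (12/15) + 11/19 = -1110929816/2372055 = -468.34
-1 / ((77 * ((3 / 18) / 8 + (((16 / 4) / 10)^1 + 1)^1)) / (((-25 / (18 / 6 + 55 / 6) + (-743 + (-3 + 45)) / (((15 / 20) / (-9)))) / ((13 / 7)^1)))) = -147342240 / 3559699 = -41.39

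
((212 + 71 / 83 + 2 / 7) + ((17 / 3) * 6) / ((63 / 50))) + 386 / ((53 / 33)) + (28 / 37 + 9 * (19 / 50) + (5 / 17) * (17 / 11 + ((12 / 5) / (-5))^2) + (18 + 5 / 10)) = 120722640049516 / 239688862875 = 503.66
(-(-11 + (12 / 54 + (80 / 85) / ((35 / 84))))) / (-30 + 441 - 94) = 6517 / 242505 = 0.03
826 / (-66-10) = -413 / 38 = -10.87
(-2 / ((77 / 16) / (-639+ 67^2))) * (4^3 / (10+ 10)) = -5120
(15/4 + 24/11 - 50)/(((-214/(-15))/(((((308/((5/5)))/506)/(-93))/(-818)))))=-67865/2745865672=-0.00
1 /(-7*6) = -1 /42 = -0.02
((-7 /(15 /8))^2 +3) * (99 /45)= 41921 /1125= 37.26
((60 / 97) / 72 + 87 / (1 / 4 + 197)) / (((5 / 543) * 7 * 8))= 12457687 / 14286160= 0.87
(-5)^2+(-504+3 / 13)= -6224 / 13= -478.77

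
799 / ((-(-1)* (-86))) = -9.29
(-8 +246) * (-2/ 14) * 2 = -68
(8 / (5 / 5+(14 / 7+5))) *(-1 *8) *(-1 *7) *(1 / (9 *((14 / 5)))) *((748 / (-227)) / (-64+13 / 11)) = 164560 / 1411713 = 0.12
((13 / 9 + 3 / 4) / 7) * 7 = 79 / 36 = 2.19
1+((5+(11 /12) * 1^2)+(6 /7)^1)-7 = 65 /84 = 0.77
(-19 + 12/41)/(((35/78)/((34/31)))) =-2034084/44485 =-45.73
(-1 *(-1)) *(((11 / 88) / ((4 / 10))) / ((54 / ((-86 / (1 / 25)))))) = -5375 / 432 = -12.44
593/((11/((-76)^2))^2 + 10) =19783770368/333621881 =59.30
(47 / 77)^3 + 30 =30.23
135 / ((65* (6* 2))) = 9 / 52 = 0.17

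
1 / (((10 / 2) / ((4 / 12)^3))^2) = 1 / 18225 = 0.00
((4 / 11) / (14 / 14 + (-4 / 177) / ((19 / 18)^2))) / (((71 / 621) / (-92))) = -4867417872 / 16297127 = -298.67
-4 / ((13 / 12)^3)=-6912 / 2197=-3.15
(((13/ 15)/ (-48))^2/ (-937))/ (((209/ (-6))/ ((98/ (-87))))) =-8281/ 736018747200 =-0.00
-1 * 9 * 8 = -72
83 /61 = 1.36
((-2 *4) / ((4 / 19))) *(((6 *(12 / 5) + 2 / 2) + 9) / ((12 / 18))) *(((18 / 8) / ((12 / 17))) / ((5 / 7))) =-1241289 / 200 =-6206.44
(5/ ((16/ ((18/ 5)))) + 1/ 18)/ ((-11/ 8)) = -85/ 99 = -0.86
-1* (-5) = 5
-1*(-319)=319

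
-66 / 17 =-3.88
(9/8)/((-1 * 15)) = -3/40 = -0.08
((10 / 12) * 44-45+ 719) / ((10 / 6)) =2132 / 5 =426.40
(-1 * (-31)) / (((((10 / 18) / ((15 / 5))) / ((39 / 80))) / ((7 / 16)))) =228501 / 6400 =35.70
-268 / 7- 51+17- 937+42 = -6771 / 7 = -967.29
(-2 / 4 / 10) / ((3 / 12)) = -1 / 5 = -0.20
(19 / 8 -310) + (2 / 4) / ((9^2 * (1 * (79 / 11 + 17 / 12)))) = -75417169 / 245160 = -307.62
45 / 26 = 1.73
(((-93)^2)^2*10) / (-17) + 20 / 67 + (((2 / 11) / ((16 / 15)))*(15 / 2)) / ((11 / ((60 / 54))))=-48515660689065 / 1102552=-44003058.98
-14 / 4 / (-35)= 1 / 10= 0.10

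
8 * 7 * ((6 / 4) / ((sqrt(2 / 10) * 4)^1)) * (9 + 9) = 378 * sqrt(5) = 845.23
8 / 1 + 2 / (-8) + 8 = 63 / 4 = 15.75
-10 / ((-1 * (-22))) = -5 / 11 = -0.45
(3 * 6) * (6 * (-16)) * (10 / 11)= -17280 / 11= -1570.91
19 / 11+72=811 / 11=73.73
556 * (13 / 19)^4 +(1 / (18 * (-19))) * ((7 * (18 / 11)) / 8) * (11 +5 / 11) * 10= 3827815577 / 31537682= 121.37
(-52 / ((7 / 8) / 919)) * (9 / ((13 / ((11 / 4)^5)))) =-1332052821 / 224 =-5946664.38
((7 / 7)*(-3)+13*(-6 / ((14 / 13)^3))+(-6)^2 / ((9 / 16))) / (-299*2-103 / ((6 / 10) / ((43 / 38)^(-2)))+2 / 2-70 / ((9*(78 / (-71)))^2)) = 453547110159 / 228710743763446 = 0.00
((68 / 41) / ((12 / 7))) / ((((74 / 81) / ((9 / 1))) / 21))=607257 / 3034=200.15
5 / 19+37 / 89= 1148 / 1691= 0.68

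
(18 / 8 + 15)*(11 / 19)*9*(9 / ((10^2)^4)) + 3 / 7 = 0.43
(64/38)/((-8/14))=-56/19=-2.95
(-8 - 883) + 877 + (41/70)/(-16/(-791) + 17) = -1880187/134630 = -13.97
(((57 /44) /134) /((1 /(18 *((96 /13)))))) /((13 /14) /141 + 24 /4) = 24303888 /113601917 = 0.21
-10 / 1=-10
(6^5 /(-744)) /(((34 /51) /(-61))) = 29646 /31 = 956.32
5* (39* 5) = 975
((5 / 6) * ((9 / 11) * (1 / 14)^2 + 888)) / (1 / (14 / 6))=3190895 / 1848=1726.67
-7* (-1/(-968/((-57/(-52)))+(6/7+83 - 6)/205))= -0.01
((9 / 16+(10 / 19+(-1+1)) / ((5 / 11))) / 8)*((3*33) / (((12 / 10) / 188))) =4055865 / 1216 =3335.42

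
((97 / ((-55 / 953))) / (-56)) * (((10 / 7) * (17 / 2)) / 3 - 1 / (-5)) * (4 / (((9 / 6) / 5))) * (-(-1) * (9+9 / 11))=494744232 / 29645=16688.96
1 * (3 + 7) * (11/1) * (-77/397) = -8470/397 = -21.34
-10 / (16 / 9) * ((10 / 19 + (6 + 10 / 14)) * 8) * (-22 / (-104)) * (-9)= 4290165 / 6916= 620.32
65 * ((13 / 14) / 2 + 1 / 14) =975 / 28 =34.82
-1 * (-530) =530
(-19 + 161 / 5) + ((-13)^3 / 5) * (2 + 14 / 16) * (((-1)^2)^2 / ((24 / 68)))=-855859 / 240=-3566.08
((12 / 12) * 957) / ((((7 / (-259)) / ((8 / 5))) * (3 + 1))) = -70818 / 5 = -14163.60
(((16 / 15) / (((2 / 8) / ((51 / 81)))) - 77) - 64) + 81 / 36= -220423 / 1620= -136.06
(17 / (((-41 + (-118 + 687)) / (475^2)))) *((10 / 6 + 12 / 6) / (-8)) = -3835625 / 1152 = -3329.54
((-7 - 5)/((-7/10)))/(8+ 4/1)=10/7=1.43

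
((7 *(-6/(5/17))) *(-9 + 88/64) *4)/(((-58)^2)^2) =21777/56582480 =0.00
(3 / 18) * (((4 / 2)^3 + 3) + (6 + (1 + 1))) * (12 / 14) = 19 / 7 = 2.71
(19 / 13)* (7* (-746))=-7632.15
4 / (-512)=-1 / 128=-0.01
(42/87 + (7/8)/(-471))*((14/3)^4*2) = 504680596/1106379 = 456.16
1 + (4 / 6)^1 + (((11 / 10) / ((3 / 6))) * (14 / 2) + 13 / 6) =19.23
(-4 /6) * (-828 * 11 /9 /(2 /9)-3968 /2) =13076 /3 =4358.67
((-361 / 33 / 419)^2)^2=16983563041 / 36552059447593041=0.00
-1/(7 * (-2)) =1/14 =0.07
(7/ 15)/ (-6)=-7/ 90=-0.08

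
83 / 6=13.83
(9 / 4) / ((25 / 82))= 369 / 50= 7.38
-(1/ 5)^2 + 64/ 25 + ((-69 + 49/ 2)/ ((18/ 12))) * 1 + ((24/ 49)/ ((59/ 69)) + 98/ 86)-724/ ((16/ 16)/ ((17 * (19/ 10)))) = -218268463813/ 9323475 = -23410.63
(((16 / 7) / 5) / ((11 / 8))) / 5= 128 / 1925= 0.07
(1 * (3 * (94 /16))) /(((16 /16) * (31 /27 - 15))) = -3807 /2992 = -1.27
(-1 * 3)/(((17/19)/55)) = -3135/17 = -184.41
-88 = -88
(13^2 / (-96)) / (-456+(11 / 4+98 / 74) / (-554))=1732081 / 448667460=0.00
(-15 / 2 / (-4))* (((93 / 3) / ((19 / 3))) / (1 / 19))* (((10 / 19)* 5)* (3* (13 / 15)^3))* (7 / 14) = 448.07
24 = 24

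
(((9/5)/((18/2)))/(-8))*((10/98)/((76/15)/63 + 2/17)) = -2295/178192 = -0.01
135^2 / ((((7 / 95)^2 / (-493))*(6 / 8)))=-108118597500 / 49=-2206501989.80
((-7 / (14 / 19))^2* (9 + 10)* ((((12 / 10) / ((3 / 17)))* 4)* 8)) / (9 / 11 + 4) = 20522128 / 265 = 77441.99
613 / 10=61.30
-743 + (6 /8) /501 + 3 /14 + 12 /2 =-3445203 /4676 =-736.78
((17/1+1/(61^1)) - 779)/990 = -0.77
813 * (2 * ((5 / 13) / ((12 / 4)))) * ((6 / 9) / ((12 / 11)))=14905 / 117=127.39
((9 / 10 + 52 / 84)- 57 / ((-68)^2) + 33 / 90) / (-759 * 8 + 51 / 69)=-0.00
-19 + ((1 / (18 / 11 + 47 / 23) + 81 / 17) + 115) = 1599104 / 15827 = 101.04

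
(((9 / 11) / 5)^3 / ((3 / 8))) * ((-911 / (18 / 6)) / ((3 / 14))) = -2754864 / 166375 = -16.56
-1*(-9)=9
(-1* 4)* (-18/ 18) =4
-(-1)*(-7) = -7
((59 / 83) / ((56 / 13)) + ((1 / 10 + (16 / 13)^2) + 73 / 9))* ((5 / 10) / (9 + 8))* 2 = 0.58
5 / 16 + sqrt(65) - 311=-4971 / 16 + sqrt(65)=-302.63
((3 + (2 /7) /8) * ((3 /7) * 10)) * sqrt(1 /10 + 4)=26.34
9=9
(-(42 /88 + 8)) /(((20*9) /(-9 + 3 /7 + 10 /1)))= -373 /5544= -0.07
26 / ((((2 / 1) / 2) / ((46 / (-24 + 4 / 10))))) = -50.68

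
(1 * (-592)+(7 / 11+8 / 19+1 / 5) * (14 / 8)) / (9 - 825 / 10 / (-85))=-20955577 / 354255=-59.15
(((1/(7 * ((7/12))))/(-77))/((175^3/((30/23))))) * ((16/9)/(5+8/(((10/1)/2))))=-128/613907188125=-0.00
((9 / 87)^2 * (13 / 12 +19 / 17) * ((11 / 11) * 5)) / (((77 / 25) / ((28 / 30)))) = 11225 / 314534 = 0.04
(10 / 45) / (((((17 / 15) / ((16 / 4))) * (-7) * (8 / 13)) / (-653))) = 42445 / 357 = 118.89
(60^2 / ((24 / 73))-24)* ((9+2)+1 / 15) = 604572 / 5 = 120914.40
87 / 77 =1.13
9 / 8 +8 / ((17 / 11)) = 857 / 136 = 6.30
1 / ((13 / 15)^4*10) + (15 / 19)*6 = 5333355 / 1085318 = 4.91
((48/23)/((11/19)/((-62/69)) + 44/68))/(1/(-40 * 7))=-53829888/253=-212766.36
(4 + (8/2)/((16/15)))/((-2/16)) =-62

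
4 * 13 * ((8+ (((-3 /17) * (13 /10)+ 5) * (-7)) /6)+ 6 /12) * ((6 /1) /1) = 77818 /85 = 915.51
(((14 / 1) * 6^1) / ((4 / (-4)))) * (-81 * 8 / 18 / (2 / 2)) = 3024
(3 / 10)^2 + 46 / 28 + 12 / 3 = 4013 / 700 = 5.73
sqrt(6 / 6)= 1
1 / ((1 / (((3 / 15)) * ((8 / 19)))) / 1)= 8 / 95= 0.08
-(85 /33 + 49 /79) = -8332 /2607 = -3.20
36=36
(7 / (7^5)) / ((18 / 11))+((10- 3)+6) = 561845 / 43218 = 13.00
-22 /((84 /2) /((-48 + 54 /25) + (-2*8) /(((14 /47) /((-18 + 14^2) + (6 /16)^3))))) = 1183929263 /235200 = 5033.71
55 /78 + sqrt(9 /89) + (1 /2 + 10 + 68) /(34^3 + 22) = 3 * sqrt(89) /89 + 2169053 /3067428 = 1.03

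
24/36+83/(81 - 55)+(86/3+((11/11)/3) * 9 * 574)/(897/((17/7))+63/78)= 109602895/12761658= 8.59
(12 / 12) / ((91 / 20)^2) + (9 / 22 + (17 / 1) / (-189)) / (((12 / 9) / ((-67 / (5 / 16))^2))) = 225505509968 / 20495475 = 11002.70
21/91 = 3/13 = 0.23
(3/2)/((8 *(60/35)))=7/64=0.11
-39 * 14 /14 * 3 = -117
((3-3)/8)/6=0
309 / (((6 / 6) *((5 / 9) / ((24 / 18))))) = 3708 / 5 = 741.60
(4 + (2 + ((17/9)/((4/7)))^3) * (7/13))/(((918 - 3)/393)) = 1948678579/184991040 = 10.53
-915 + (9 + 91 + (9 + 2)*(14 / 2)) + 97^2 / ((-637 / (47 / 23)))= -11254661 / 14651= -768.18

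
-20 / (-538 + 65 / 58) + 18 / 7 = 568622 / 217973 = 2.61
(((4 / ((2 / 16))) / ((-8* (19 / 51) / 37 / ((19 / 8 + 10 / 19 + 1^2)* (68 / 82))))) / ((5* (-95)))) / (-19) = -19022847 / 133579025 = -0.14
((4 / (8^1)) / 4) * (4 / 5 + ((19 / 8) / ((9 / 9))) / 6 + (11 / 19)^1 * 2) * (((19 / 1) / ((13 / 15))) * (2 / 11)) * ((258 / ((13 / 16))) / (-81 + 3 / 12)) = -2769114 / 600457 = -4.61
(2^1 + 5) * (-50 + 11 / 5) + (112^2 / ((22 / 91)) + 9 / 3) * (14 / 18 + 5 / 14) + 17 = 36900937 / 630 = 58572.92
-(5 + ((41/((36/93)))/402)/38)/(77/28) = -917831/504108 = -1.82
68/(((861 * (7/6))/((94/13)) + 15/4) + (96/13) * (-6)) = 83096/120199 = 0.69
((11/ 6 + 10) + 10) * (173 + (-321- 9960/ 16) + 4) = -16735.25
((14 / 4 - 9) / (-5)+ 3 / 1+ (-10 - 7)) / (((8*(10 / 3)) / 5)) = -387 / 160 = -2.42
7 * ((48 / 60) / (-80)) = -7 / 100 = -0.07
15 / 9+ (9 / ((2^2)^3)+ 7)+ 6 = 2843 / 192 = 14.81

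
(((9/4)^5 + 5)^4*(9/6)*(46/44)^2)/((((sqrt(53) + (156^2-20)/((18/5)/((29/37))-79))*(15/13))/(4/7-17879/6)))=204300242.24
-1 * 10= -10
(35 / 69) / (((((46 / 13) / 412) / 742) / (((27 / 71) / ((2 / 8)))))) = 2503715760 / 37559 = 66660.87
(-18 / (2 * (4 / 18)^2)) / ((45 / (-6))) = 243 / 10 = 24.30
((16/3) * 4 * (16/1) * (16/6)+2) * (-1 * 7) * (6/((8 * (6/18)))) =-28735/2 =-14367.50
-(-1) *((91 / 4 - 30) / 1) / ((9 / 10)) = -145 / 18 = -8.06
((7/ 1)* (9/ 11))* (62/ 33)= 1302/ 121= 10.76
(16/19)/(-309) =-16/5871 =-0.00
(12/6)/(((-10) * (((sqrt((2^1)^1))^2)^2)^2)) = -1/80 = -0.01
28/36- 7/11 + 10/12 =0.97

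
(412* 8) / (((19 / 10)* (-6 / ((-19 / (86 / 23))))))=189520 / 129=1469.15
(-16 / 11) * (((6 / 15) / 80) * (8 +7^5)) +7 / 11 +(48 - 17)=-4986 / 55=-90.65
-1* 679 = -679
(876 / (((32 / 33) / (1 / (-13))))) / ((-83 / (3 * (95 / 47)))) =2059695 / 405704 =5.08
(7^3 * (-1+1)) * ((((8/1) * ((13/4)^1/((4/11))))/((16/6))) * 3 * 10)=0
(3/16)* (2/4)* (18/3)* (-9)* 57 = -4617/16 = -288.56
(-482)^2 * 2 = 464648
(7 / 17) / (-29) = -7 / 493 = -0.01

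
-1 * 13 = -13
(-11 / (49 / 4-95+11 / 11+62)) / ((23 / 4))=176 / 1817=0.10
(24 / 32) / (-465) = -1 / 620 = -0.00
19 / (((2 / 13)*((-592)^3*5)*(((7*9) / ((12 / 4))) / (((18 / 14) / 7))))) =-741 / 711638179840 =-0.00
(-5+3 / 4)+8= 15 / 4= 3.75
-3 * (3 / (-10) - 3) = 99 / 10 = 9.90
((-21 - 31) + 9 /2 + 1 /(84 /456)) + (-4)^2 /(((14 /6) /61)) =5267 /14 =376.21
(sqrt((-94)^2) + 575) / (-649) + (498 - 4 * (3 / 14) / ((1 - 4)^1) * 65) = 2342101 / 4543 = 515.54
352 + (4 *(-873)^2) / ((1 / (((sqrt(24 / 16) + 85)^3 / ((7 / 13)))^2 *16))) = 109802319369280452720 *sqrt(6) / 49 + 3118597833262673080264 / 49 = 69133826291663841444.57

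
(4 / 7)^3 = 0.19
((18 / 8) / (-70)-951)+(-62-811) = -510729 / 280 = -1824.03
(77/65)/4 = 77/260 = 0.30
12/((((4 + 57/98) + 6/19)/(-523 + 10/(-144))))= -35062391/27357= -1281.66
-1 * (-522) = 522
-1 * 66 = -66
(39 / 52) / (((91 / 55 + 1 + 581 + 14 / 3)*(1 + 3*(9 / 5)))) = 2475 / 12425344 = 0.00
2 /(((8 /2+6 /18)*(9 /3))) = 2 /13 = 0.15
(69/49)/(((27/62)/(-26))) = -37076/441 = -84.07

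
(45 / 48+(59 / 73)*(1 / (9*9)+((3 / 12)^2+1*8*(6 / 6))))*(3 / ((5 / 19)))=1341647 / 15768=85.09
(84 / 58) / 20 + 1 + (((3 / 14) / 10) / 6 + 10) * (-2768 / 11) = -2516.19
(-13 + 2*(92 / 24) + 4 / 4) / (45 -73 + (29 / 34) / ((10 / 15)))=884 / 5451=0.16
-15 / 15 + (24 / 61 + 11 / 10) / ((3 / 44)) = 19127 / 915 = 20.90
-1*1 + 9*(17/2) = 151/2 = 75.50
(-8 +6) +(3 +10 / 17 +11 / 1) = 214 / 17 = 12.59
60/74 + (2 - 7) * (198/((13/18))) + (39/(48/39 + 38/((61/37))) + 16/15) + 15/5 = -63174426527/46305870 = -1364.29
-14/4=-7/2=-3.50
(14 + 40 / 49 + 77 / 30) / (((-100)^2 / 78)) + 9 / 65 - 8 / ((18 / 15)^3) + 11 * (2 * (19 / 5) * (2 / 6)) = 20218358339 / 859950000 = 23.51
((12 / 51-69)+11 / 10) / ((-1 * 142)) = 11503 / 24140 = 0.48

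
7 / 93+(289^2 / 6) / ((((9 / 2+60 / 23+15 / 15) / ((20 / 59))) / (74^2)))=2173989319003 / 682217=3186653.69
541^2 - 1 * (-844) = 293525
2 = 2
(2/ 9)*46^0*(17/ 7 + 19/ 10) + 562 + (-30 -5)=55436/ 105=527.96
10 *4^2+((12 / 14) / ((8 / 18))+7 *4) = 2659 / 14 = 189.93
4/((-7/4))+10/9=-74/63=-1.17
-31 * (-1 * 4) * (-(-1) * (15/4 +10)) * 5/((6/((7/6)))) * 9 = 59675/4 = 14918.75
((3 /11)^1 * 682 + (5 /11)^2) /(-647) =-22531 /78287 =-0.29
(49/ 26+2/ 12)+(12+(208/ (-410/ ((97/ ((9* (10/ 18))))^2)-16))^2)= 13628623586092/ 84027808917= 162.19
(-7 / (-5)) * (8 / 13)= 56 / 65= 0.86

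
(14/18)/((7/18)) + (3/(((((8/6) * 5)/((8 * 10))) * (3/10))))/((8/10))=152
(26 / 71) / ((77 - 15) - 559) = -26 / 35287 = -0.00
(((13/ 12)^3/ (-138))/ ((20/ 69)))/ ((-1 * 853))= 2197/ 58959360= 0.00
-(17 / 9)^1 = -17 / 9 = -1.89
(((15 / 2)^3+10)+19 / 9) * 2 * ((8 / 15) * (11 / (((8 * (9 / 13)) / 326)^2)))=1543344668437 / 87480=17642257.30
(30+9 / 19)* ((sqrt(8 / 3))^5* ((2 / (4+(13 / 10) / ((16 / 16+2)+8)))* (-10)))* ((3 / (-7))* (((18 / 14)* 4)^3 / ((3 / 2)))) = 66790.79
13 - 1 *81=-68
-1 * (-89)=89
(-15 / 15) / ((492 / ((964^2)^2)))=-215897763904 / 123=-1755266373.20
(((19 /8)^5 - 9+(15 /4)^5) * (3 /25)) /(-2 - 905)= -79443561 /743014400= -0.11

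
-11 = -11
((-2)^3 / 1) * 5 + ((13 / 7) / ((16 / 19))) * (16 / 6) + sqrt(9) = -1307 / 42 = -31.12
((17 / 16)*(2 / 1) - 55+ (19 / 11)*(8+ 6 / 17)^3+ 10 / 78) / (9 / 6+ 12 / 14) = 112589299291 / 278213364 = 404.69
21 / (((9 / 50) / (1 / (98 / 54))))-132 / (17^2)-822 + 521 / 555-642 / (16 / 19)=-13649295071 / 8982120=-1519.61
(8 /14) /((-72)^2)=1 /9072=0.00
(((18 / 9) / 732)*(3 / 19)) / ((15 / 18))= 3 / 5795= 0.00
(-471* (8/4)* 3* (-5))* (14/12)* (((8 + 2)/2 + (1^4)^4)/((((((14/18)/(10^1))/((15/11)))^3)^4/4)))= 2071130074947849198955078125000000000000000/6205698360280511949703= 333746494706234693466.23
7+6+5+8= 26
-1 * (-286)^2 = -81796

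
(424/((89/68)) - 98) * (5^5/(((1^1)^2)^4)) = 62843750/89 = 706109.55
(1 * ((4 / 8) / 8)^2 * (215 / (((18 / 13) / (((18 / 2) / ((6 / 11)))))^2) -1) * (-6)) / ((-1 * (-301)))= -4396391 / 1849344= -2.38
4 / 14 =2 / 7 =0.29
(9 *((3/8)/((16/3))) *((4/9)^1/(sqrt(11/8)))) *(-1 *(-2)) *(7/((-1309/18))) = -81 *sqrt(22)/8228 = -0.05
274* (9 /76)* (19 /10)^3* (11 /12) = 1632081 /8000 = 204.01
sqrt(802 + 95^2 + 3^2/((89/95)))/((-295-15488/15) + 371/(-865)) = -2595 * sqrt(77915762)/306699518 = -0.07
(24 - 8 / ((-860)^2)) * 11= 24406789 / 92450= 264.00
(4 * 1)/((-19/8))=-32/19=-1.68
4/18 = 2/9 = 0.22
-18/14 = -9/7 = -1.29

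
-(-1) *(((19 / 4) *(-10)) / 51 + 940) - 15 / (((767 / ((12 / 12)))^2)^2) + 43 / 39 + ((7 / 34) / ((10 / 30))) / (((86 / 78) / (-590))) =925414925153450657 / 1517924193827106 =609.66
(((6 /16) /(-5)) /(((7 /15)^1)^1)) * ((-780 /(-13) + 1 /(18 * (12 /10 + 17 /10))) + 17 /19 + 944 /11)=-1000511 /42427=-23.58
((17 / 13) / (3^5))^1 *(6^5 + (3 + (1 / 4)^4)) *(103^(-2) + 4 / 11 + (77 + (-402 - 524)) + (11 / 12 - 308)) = -54791568938571175 / 1132499377152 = -48381.10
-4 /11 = -0.36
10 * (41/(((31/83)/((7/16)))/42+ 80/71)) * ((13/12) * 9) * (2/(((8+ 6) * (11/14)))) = 6925836645/10930568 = 633.62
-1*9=-9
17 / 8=2.12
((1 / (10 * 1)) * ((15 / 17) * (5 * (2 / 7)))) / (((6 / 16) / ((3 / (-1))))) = -120 / 119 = -1.01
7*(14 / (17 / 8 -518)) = -784 / 4127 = -0.19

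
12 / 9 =4 / 3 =1.33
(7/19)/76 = 7/1444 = 0.00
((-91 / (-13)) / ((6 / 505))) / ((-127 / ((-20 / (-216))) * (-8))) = 17675 / 329184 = 0.05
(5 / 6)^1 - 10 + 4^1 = -5.17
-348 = -348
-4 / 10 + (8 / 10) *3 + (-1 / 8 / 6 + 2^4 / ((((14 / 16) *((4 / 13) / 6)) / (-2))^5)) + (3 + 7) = -2270566302910951 / 806736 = -2814509706.91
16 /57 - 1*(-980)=55876 /57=980.28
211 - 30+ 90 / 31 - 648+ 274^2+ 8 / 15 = 34694783 / 465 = 74612.44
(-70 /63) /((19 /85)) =-850 /171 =-4.97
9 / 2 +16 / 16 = 11 / 2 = 5.50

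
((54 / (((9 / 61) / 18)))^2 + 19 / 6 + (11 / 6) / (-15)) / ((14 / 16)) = 2232089848 / 45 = 49601996.62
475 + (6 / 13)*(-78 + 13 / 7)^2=154393 / 49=3150.88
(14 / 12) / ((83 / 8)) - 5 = -1217 / 249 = -4.89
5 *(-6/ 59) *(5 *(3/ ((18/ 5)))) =-125/ 59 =-2.12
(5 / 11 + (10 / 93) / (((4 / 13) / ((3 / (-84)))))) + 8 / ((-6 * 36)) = 0.41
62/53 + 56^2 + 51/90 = 4989001/1590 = 3137.74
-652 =-652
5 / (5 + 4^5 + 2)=5 / 1031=0.00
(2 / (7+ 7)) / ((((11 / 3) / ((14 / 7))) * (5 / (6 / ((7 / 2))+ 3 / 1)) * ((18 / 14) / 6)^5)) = 21952 / 135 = 162.61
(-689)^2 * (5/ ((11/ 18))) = 42724890/ 11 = 3884080.91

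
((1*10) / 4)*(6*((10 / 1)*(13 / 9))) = 650 / 3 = 216.67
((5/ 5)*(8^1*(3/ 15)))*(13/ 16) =13/ 10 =1.30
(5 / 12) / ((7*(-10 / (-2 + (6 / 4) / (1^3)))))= 1 / 336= 0.00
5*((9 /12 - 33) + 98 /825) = -106033 /660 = -160.66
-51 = -51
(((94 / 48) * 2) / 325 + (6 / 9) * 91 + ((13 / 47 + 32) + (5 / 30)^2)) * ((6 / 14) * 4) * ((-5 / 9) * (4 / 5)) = -29217944 / 412425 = -70.84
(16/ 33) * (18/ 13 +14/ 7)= 64/ 39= 1.64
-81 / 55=-1.47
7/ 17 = 0.41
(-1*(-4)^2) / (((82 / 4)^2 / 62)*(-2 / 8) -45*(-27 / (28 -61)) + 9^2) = -174592 / 463621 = -0.38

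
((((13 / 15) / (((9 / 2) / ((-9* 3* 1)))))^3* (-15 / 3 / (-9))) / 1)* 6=-35152 / 75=-468.69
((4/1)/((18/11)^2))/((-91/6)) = -242/2457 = -0.10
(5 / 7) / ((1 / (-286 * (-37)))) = 52910 / 7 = 7558.57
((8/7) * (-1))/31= -8/217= -0.04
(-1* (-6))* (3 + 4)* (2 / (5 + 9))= 6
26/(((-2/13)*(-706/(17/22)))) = 2873/15532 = 0.18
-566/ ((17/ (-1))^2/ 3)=-1698/ 289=-5.88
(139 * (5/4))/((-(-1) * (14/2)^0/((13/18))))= 9035/72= 125.49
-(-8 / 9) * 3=8 / 3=2.67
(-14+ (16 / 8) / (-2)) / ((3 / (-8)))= 40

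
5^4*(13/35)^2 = 4225/49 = 86.22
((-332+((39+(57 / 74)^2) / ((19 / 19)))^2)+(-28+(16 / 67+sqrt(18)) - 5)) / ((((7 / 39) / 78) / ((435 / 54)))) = 73515 * sqrt(2) / 7+59220886167575795 / 14063704144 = 4225754.72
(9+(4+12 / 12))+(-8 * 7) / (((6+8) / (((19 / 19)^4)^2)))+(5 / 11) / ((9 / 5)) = 1015 / 99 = 10.25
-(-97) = 97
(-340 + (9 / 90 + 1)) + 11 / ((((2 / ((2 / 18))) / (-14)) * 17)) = -519287 / 1530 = -339.40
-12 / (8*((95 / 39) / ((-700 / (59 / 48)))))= 393120 / 1121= 350.69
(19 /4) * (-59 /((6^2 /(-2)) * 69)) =1121 /4968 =0.23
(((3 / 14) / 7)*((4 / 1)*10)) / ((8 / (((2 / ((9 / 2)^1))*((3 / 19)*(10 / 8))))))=25 / 1862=0.01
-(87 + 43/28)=-2479/28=-88.54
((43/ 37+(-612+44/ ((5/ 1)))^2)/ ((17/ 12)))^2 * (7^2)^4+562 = 94032586781765098939040146/ 247275625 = 380274387262250773.56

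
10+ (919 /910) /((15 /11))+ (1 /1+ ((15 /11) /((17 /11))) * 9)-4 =3638953 /232050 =15.68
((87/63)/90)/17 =0.00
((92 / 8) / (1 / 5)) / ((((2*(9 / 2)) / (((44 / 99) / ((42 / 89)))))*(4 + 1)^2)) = 2047 / 8505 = 0.24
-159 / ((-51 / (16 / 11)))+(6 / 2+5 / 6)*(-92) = -195302 / 561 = -348.13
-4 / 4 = -1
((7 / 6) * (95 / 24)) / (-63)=-95 / 1296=-0.07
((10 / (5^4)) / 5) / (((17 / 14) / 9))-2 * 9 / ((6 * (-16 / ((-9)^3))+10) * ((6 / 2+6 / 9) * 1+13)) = -2168001 / 26158750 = -0.08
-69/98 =-0.70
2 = 2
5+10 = 15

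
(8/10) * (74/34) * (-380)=-661.65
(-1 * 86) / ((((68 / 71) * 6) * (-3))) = 3053 / 612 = 4.99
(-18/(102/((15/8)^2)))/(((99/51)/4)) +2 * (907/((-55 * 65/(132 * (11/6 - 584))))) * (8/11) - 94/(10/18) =1612341947/57200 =28187.80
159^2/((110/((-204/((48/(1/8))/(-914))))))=196408089/1760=111595.51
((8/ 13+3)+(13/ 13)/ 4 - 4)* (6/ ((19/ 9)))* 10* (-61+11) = 47250/ 247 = 191.30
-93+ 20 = -73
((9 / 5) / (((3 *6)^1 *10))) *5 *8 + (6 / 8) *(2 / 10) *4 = 1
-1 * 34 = -34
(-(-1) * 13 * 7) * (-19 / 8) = -1729 / 8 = -216.12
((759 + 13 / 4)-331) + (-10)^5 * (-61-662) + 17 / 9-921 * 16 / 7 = 18219178655 / 252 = 72298328.00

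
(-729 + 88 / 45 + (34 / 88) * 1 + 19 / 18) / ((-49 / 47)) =67524571 / 97020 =695.99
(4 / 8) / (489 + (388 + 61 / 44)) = 22 / 38649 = 0.00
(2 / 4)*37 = 37 / 2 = 18.50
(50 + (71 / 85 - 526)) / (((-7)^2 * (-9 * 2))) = 13463 / 24990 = 0.54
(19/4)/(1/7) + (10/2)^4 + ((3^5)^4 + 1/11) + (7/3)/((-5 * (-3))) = 6903834417803/1980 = 3486785059.50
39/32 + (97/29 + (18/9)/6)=13633/2784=4.90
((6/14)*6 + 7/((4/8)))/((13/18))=2088/91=22.95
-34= -34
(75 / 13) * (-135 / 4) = -194.71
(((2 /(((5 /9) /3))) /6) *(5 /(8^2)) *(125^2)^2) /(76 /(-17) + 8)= 2490234375 /256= 9727478.03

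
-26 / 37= -0.70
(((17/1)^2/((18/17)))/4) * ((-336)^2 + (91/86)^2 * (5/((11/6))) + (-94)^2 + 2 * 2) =24329673308599/2928816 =8306999.59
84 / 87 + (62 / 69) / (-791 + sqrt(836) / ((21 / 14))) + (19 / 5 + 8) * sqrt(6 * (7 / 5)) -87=-322954708879 / 3753732595 -248 * sqrt(209) / 129439055 + 59 * sqrt(210) / 25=-51.84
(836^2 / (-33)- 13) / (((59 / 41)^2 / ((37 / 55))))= -790834855 / 114873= -6884.43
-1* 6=-6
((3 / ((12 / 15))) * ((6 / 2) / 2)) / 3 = 1.88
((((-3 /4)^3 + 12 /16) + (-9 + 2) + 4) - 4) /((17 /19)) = -8113 /1088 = -7.46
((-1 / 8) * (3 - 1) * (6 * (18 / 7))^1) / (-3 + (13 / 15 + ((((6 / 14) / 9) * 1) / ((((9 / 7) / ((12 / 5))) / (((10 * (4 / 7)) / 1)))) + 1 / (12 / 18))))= 2430 / 79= 30.76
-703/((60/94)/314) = -345829.13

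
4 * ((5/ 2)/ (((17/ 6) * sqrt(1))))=60/ 17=3.53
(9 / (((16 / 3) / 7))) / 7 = 1.69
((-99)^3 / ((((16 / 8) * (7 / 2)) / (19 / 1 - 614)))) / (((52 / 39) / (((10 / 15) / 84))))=27491805 / 56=490925.09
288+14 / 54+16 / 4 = 7891 / 27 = 292.26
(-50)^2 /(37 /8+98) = 20000 /821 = 24.36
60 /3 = 20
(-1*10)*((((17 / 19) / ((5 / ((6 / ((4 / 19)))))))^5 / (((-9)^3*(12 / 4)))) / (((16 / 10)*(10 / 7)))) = 9938999 / 1440000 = 6.90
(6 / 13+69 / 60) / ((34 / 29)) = 12151 / 8840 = 1.37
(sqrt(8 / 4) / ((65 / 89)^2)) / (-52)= -7921*sqrt(2) / 219700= -0.05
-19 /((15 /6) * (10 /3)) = -2.28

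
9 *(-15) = -135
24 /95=0.25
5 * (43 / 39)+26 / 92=5.80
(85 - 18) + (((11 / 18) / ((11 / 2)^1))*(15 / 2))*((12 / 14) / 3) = 1412 / 21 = 67.24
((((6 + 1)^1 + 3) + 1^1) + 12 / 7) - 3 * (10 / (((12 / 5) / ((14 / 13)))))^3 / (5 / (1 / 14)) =2447719 / 276822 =8.84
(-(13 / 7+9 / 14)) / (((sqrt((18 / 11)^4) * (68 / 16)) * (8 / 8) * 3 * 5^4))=-121 / 1032750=-0.00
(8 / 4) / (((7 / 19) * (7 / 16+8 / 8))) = 608 / 161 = 3.78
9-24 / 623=5583 / 623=8.96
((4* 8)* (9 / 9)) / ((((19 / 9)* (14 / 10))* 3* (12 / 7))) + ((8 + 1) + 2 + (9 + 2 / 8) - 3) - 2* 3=1015 / 76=13.36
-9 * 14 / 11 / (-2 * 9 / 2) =14 / 11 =1.27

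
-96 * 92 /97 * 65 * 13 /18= -1243840 /291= -4274.36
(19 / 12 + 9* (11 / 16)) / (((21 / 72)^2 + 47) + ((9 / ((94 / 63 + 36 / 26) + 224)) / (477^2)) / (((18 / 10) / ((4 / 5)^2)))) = 973429118420 / 5898206245627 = 0.17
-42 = -42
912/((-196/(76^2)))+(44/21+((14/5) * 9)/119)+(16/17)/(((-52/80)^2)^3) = -26861.30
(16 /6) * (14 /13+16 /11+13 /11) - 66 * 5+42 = -39768 /143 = -278.10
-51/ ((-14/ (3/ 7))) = 153/ 98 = 1.56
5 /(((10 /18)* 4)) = 9 /4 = 2.25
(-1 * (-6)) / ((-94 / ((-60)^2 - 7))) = -229.34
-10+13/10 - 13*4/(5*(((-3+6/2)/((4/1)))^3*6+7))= -713/70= -10.19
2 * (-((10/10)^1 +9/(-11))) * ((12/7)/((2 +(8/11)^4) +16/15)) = -479160/2572241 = -0.19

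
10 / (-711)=-10 / 711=-0.01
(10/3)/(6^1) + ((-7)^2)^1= 446/9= 49.56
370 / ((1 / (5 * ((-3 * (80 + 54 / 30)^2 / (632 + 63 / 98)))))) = -519909348 / 8857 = -58700.39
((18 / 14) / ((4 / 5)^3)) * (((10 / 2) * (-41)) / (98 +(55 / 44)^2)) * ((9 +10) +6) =-640625 / 4956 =-129.26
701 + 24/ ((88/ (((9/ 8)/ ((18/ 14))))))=61709/ 88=701.24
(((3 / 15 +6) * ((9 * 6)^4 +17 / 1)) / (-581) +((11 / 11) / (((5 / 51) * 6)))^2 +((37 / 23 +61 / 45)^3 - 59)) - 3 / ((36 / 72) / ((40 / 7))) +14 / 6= -233962018416994997 / 2576660341500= -90800.49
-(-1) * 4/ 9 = 4/ 9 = 0.44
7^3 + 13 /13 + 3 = 347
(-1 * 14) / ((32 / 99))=-693 / 16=-43.31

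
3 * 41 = 123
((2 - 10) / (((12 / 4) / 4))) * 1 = -32 / 3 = -10.67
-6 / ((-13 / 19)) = 114 / 13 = 8.77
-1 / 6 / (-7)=1 / 42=0.02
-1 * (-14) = 14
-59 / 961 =-0.06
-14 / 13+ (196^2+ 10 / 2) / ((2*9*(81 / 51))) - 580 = 178511 / 234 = 762.87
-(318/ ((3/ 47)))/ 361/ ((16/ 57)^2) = -22419/ 128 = -175.15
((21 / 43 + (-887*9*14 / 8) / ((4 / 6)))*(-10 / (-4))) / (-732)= 12014135 / 167872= 71.57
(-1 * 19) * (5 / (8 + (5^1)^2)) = -95 / 33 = -2.88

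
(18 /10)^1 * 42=75.60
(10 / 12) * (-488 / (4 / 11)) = -3355 / 3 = -1118.33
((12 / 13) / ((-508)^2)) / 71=0.00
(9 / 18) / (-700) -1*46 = -64401 / 1400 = -46.00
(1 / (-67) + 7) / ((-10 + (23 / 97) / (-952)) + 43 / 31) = -1339726752 / 1651989587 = -0.81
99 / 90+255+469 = 7251 / 10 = 725.10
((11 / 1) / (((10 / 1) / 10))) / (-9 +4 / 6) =-33 / 25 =-1.32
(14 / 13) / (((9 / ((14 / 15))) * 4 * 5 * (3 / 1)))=49 / 26325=0.00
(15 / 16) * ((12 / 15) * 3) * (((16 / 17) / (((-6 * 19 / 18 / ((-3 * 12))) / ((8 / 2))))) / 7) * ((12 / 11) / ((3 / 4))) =248832 / 24871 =10.00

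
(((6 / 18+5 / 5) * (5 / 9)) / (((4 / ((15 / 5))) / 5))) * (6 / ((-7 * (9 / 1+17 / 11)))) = -275 / 1218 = -0.23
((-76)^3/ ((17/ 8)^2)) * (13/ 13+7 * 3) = -618078208/ 289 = -2138678.92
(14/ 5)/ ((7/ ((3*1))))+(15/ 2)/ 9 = 61/ 30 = 2.03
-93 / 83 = -1.12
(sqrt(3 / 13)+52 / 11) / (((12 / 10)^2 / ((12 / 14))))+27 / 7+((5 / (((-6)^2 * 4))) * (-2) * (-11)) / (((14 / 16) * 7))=25 * sqrt(39) / 546+32966 / 4851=7.08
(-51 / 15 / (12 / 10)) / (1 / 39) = -221 / 2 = -110.50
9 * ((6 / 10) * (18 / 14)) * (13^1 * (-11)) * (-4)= 3971.31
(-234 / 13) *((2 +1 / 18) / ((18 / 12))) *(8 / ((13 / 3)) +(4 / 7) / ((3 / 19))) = -110408 / 819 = -134.81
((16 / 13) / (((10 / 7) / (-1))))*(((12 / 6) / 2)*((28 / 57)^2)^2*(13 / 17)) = -34420736 / 897260085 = -0.04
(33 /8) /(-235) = -33 /1880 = -0.02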